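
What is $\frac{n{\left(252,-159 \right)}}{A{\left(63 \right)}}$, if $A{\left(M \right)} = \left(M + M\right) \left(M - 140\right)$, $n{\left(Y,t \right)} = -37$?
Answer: $\frac{37}{9702} \approx 0.0038136$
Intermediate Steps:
$A{\left(M \right)} = 2 M \left(-140 + M\right)$
$\frac{n{\left(252,-159 \right)}}{A{\left(63 \right)}} = - \frac{37}{2 \cdot 63 \left(-140 + 63\right)} = - \frac{37}{2 \cdot 63 \left(-77\right)} = - \frac{37}{-9702} = \left(-37\right) \left(- \frac{1}{9702}\right) = \frac{37}{9702}$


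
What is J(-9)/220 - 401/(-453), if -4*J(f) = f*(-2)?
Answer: 172363/199320 ≈ 0.86476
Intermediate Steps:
J(f) = f/2 (J(f) = -f*(-2)/4 = -(-1)*f/2 = f/2)
J(-9)/220 - 401/(-453) = ((1/2)*(-9))/220 - 401/(-453) = -9/2*1/220 - 401*(-1/453) = -9/440 + 401/453 = 172363/199320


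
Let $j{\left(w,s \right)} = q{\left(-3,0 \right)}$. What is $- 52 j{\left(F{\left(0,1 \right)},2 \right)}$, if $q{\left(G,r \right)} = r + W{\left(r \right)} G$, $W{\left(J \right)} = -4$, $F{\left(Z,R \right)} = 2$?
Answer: $-624$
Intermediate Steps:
$q{\left(G,r \right)} = r - 4 G$
$j{\left(w,s \right)} = 12$ ($j{\left(w,s \right)} = 0 - -12 = 0 + 12 = 12$)
$- 52 j{\left(F{\left(0,1 \right)},2 \right)} = - 52 \cdot 12 = \left(-1\right) 624 = -624$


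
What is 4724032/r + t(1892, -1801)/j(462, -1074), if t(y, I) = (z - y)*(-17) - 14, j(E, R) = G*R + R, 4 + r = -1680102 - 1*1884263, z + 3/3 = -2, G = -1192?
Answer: -219551618597/168863169498 ≈ -1.3002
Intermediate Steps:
z = -3 (z = -1 - 2 = -3)
r = -3564369 (r = -4 + (-1680102 - 1*1884263) = -4 + (-1680102 - 1884263) = -4 - 3564365 = -3564369)
j(E, R) = -1191*R (j(E, R) = -1192*R + R = -1191*R)
t(y, I) = 37 + 17*y (t(y, I) = (-3 - y)*(-17) - 14 = (51 + 17*y) - 14 = 37 + 17*y)
4724032/r + t(1892, -1801)/j(462, -1074) = 4724032/(-3564369) + (37 + 17*1892)/((-1191*(-1074))) = 4724032*(-1/3564369) + (37 + 32164)/1279134 = -4724032/3564369 + 32201*(1/1279134) = -4724032/3564369 + 32201/1279134 = -219551618597/168863169498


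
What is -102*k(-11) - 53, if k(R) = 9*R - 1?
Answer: 10147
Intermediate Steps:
k(R) = -1 + 9*R
-102*k(-11) - 53 = -102*(-1 + 9*(-11)) - 53 = -102*(-1 - 99) - 53 = -102*(-100) - 53 = 10200 - 53 = 10147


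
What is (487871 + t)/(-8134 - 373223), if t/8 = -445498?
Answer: 1025371/127119 ≈ 8.0662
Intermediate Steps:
t = -3563984 (t = 8*(-445498) = -3563984)
(487871 + t)/(-8134 - 373223) = (487871 - 3563984)/(-8134 - 373223) = -3076113/(-381357) = -3076113*(-1/381357) = 1025371/127119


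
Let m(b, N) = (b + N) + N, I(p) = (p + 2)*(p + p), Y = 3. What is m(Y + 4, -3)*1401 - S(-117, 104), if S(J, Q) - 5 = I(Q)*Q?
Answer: -2291596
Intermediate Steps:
I(p) = 2*p*(2 + p) (I(p) = (2 + p)*(2*p) = 2*p*(2 + p))
S(J, Q) = 5 + 2*Q²*(2 + Q) (S(J, Q) = 5 + (2*Q*(2 + Q))*Q = 5 + 2*Q²*(2 + Q))
m(b, N) = b + 2*N (m(b, N) = (N + b) + N = b + 2*N)
m(Y + 4, -3)*1401 - S(-117, 104) = ((3 + 4) + 2*(-3))*1401 - (5 + 2*104²*(2 + 104)) = (7 - 6)*1401 - (5 + 2*10816*106) = 1*1401 - (5 + 2292992) = 1401 - 1*2292997 = 1401 - 2292997 = -2291596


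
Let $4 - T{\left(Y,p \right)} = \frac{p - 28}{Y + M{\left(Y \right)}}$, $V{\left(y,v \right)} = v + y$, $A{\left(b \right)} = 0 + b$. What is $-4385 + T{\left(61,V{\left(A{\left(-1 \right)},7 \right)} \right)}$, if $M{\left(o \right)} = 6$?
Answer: $- \frac{293505}{67} \approx -4380.7$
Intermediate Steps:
$A{\left(b \right)} = b$
$T{\left(Y,p \right)} = 4 - \frac{-28 + p}{6 + Y}$ ($T{\left(Y,p \right)} = 4 - \frac{p - 28}{Y + 6} = 4 - \frac{-28 + p}{6 + Y}$)
$-4385 + T{\left(61,V{\left(A{\left(-1 \right)},7 \right)} \right)} = -4385 + \frac{52 - \left(7 - 1\right) + 4 \cdot 61}{6 + 61} = -4385 + \frac{52 - 6 + 244}{67} = -4385 + \frac{1}{67} \cdot 290 = -4385 + \frac{290}{67} = - \frac{293505}{67}$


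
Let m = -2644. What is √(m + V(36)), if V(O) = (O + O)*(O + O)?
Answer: 2*√635 ≈ 50.398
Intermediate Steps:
V(O) = 4*O² (V(O) = (2*O)*(2*O) = 4*O²)
√(m + V(36)) = √(-2644 + 4*36²) = √(-2644 + 4*1296) = √(-2644 + 5184) = √2540 = 2*√635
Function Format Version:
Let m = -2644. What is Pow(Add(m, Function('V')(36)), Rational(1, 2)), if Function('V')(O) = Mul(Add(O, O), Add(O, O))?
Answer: Mul(2, Pow(635, Rational(1, 2))) ≈ 50.398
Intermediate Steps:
Function('V')(O) = Mul(4, Pow(O, 2)) (Function('V')(O) = Mul(Mul(2, O), Mul(2, O)) = Mul(4, Pow(O, 2)))
Pow(Add(m, Function('V')(36)), Rational(1, 2)) = Pow(Add(-2644, Mul(4, Pow(36, 2))), Rational(1, 2)) = Pow(Add(-2644, Mul(4, 1296)), Rational(1, 2)) = Pow(Add(-2644, 5184), Rational(1, 2)) = Pow(2540, Rational(1, 2)) = Mul(2, Pow(635, Rational(1, 2)))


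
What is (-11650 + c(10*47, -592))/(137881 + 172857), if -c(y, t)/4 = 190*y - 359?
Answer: -183707/155369 ≈ -1.1824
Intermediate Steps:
c(y, t) = 1436 - 760*y (c(y, t) = -4*(190*y - 359) = -4*(-359 + 190*y) = 1436 - 760*y)
(-11650 + c(10*47, -592))/(137881 + 172857) = (-11650 + (1436 - 7600*47))/(137881 + 172857) = (-11650 + (1436 - 760*470))/310738 = (-11650 + (1436 - 357200))*(1/310738) = (-11650 - 355764)*(1/310738) = -367414*1/310738 = -183707/155369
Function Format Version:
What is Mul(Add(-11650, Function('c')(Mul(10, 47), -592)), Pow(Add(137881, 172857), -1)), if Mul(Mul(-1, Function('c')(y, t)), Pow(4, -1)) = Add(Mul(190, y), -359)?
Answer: Rational(-183707, 155369) ≈ -1.1824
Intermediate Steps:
Function('c')(y, t) = Add(1436, Mul(-760, y)) (Function('c')(y, t) = Mul(-4, Add(Mul(190, y), -359)) = Mul(-4, Add(-359, Mul(190, y))) = Add(1436, Mul(-760, y)))
Mul(Add(-11650, Function('c')(Mul(10, 47), -592)), Pow(Add(137881, 172857), -1)) = Mul(Add(-11650, Add(1436, Mul(-760, Mul(10, 47)))), Pow(Add(137881, 172857), -1)) = Mul(Add(-11650, Add(1436, Mul(-760, 470))), Pow(310738, -1)) = Mul(Add(-11650, Add(1436, -357200)), Rational(1, 310738)) = Mul(Add(-11650, -355764), Rational(1, 310738)) = Mul(-367414, Rational(1, 310738)) = Rational(-183707, 155369)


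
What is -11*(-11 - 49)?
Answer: 660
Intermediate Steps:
-11*(-11 - 49) = -11*(-60) = 660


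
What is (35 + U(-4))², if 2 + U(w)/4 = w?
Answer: 121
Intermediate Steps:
U(w) = -8 + 4*w
(35 + U(-4))² = (35 + (-8 + 4*(-4)))² = (35 + (-8 - 16))² = (35 - 24)² = 11² = 121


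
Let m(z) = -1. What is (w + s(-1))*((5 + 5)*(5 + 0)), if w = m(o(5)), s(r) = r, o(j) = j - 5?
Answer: -100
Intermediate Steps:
o(j) = -5 + j
w = -1
(w + s(-1))*((5 + 5)*(5 + 0)) = (-1 - 1)*((5 + 5)*(5 + 0)) = -20*5 = -2*50 = -100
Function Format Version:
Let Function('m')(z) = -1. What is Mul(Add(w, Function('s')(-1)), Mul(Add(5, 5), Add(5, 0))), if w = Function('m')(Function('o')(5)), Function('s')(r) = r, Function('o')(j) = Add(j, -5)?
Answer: -100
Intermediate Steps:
Function('o')(j) = Add(-5, j)
w = -1
Mul(Add(w, Function('s')(-1)), Mul(Add(5, 5), Add(5, 0))) = Mul(Add(-1, -1), Mul(Add(5, 5), Add(5, 0))) = Mul(-2, Mul(10, 5)) = Mul(-2, 50) = -100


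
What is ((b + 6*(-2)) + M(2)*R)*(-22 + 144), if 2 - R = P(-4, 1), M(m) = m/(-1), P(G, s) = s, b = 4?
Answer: -1220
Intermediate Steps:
M(m) = -m (M(m) = m*(-1) = -m)
R = 1 (R = 2 - 1*1 = 2 - 1 = 1)
((b + 6*(-2)) + M(2)*R)*(-22 + 144) = ((4 + 6*(-2)) - 1*2*1)*(-22 + 144) = ((4 - 12) - 2*1)*122 = (-8 - 2)*122 = -10*122 = -1220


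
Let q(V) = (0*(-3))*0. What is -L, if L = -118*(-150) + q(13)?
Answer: -17700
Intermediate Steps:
q(V) = 0 (q(V) = 0*0 = 0)
L = 17700 (L = -118*(-150) + 0 = 17700 + 0 = 17700)
-L = -1*17700 = -17700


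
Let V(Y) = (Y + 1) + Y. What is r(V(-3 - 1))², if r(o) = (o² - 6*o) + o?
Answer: 7056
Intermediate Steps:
V(Y) = 1 + 2*Y (V(Y) = (1 + Y) + Y = 1 + 2*Y)
r(o) = o² - 5*o
r(V(-3 - 1))² = ((1 + 2*(-3 - 1))*(-5 + (1 + 2*(-3 - 1))))² = ((1 + 2*(-4))*(-5 + (1 + 2*(-4))))² = ((1 - 8)*(-5 + (1 - 8)))² = (-7*(-5 - 7))² = (-7*(-12))² = 84² = 7056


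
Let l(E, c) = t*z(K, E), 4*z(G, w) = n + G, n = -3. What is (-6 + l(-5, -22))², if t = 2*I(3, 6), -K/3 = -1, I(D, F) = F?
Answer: 36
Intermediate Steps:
K = 3 (K = -3*(-1) = 3)
t = 12 (t = 2*6 = 12)
z(G, w) = -¾ + G/4 (z(G, w) = (-3 + G)/4 = -¾ + G/4)
l(E, c) = 0 (l(E, c) = 12*(-¾ + (¼)*3) = 12*(-¾ + ¾) = 12*0 = 0)
(-6 + l(-5, -22))² = (-6 + 0)² = (-6)² = 36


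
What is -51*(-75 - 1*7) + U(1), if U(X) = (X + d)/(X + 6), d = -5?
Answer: 29270/7 ≈ 4181.4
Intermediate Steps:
U(X) = (-5 + X)/(6 + X) (U(X) = (X - 5)/(X + 6) = (-5 + X)/(6 + X))
-51*(-75 - 1*7) + U(1) = -51*(-75 - 1*7) + (-5 + 1)/(6 + 1) = -51*(-75 - 7) - 4/7 = -51*(-82) + (1/7)*(-4) = 4182 - 4/7 = 29270/7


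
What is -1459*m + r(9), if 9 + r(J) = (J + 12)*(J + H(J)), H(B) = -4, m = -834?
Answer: 1216902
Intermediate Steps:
r(J) = -9 + (-4 + J)*(12 + J) (r(J) = -9 + (J + 12)*(J - 4) = -9 + (12 + J)*(-4 + J) = -9 + (-4 + J)*(12 + J))
-1459*m + r(9) = -1459*(-834) + (-57 + 9² + 8*9) = 1216806 + (-57 + 81 + 72) = 1216806 + 96 = 1216902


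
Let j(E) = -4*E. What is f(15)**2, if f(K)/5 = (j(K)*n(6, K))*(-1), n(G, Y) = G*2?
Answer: 12960000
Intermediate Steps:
n(G, Y) = 2*G
f(K) = 240*K (f(K) = 5*(((-4*K)*(2*6))*(-1)) = 5*((-4*K*12)*(-1)) = 5*(-48*K*(-1)) = 5*(48*K) = 240*K)
f(15)**2 = (240*15)**2 = 3600**2 = 12960000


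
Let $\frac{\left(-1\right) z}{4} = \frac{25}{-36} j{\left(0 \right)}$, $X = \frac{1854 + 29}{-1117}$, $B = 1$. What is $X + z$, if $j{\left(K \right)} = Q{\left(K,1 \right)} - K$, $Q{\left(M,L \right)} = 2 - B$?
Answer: $\frac{10978}{10053} \approx 1.092$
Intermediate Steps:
$Q{\left(M,L \right)} = 1$ ($Q{\left(M,L \right)} = 2 - 1 = 1$)
$j{\left(K \right)} = 1 - K$
$X = - \frac{1883}{1117}$ ($X = 1883 \left(- \frac{1}{1117}\right) = - \frac{1883}{1117} \approx -1.6858$)
$z = \frac{25}{9}$ ($z = - 4 \frac{25}{-36} \left(1 - 0\right) = - 4 \cdot 25 \left(- \frac{1}{36}\right) \left(1 + 0\right) = - 4 \left(\left(- \frac{25}{36}\right) 1\right) = \left(-4\right) \left(- \frac{25}{36}\right) = \frac{25}{9} \approx 2.7778$)
$X + z = - \frac{1883}{1117} + \frac{25}{9} = \frac{10978}{10053}$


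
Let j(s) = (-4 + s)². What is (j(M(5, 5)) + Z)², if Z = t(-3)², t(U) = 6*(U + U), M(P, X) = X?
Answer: 1682209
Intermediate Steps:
t(U) = 12*U (t(U) = 6*(2*U) = 12*U)
Z = 1296 (Z = (12*(-3))² = (-36)² = 1296)
(j(M(5, 5)) + Z)² = ((-4 + 5)² + 1296)² = (1² + 1296)² = (1 + 1296)² = 1297² = 1682209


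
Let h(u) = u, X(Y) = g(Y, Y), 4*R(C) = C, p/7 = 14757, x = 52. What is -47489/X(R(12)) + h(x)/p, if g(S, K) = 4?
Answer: -4905566003/413196 ≈ -11872.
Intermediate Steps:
p = 103299 (p = 7*14757 = 103299)
R(C) = C/4
X(Y) = 4
-47489/X(R(12)) + h(x)/p = -47489/4 + 52/103299 = -4905566003/413196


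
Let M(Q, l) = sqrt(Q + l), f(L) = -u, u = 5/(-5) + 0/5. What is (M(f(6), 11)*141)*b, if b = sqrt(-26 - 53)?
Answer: 282*I*sqrt(237) ≈ 4341.3*I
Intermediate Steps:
u = -1 (u = 5*(-1/5) + 0*(1/5) = -1 + 0 = -1)
f(L) = 1 (f(L) = -1*(-1) = 1)
b = I*sqrt(79) (b = sqrt(-79) = I*sqrt(79) ≈ 8.8882*I)
(M(f(6), 11)*141)*b = (sqrt(1 + 11)*141)*(I*sqrt(79)) = (sqrt(12)*141)*(I*sqrt(79)) = ((2*sqrt(3))*141)*(I*sqrt(79)) = (282*sqrt(3))*(I*sqrt(79)) = 282*I*sqrt(237)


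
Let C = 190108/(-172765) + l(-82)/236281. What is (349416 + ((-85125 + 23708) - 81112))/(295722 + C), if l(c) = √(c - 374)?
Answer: 50974661978502424662773722751905/72862349484779413127509430494262 - 1459061276103088145575*I*√114/72862349484779413127509430494262 ≈ 0.6996 - 2.1381e-10*I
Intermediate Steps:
l(c) = √(-374 + c)
C = -190108/172765 + 2*I*√114/236281 (C = 190108/(-172765) + √(-374 - 82)/236281 = 190108*(-1/172765) + √(-456)*(1/236281) = -190108/172765 + (2*I*√114)*(1/236281) = -190108/172765 + 2*I*√114/236281 ≈ -1.1004 + 9.0376e-5*I)
(349416 + ((-85125 + 23708) - 81112))/(295722 + C) = (349416 + ((-85125 + 23708) - 81112))/(295722 + (-190108/172765 + 2*I*√114/236281)) = (349416 + (-61417 - 81112))/(51090221222/172765 + 2*I*√114/236281) = (349416 - 142529)/(51090221222/172765 + 2*I*√114/236281) = 206887/(51090221222/172765 + 2*I*√114/236281)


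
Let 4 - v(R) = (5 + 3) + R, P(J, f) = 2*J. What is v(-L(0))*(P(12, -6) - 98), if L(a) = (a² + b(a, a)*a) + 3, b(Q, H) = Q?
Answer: 74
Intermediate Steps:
L(a) = 3 + 2*a² (L(a) = (a² + a*a) + 3 = (a² + a²) + 3 = 2*a² + 3 = 3 + 2*a²)
v(R) = -4 - R (v(R) = 4 - ((5 + 3) + R) = 4 - (8 + R) = 4 + (-8 - R) = -4 - R)
v(-L(0))*(P(12, -6) - 98) = (-4 - (-1)*(3 + 2*0²))*(2*12 - 98) = (-4 - (-1)*(3 + 2*0))*(24 - 98) = (-4 - (-1)*(3 + 0))*(-74) = (-4 - (-1)*3)*(-74) = (-4 - 1*(-3))*(-74) = (-4 + 3)*(-74) = -1*(-74) = 74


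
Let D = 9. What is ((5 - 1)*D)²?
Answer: 1296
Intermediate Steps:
((5 - 1)*D)² = ((5 - 1)*9)² = (4*9)² = 36² = 1296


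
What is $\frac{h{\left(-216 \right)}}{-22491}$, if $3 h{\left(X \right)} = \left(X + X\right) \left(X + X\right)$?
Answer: $- \frac{2304}{833} \approx -2.7659$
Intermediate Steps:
$h{\left(X \right)} = \frac{4 X^{2}}{3}$ ($h{\left(X \right)} = \frac{\left(X + X\right) \left(X + X\right)}{3} = \frac{2 X 2 X}{3} = \frac{4 X^{2}}{3}$)
$\frac{h{\left(-216 \right)}}{-22491} = \frac{\frac{4}{3} \left(-216\right)^{2}}{-22491} = \frac{4}{3} \cdot 46656 \left(- \frac{1}{22491}\right) = 62208 \left(- \frac{1}{22491}\right) = - \frac{2304}{833}$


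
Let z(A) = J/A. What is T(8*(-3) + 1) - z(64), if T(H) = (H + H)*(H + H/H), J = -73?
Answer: 64841/64 ≈ 1013.1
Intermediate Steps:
T(H) = 2*H*(1 + H) (T(H) = (2*H)*(H + 1) = (2*H)*(1 + H) = 2*H*(1 + H))
z(A) = -73/A
T(8*(-3) + 1) - z(64) = 2*(8*(-3) + 1)*(1 + (8*(-3) + 1)) - (-73)/64 = 2*(-24 + 1)*(1 + (-24 + 1)) - (-73)/64 = 2*(-23)*(1 - 23) - 1*(-73/64) = 2*(-23)*(-22) + 73/64 = 1012 + 73/64 = 64841/64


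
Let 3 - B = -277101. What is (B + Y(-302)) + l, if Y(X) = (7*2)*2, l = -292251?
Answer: -15119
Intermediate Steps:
B = 277104 (B = 3 - 1*(-277101) = 3 + 277101 = 277104)
Y(X) = 28 (Y(X) = 14*2 = 28)
(B + Y(-302)) + l = (277104 + 28) - 292251 = 277132 - 292251 = -15119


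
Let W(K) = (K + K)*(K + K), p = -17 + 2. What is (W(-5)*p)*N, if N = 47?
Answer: -70500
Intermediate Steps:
p = -15
W(K) = 4*K² (W(K) = (2*K)*(2*K) = 4*K²)
(W(-5)*p)*N = ((4*(-5)²)*(-15))*47 = ((4*25)*(-15))*47 = (100*(-15))*47 = -1500*47 = -70500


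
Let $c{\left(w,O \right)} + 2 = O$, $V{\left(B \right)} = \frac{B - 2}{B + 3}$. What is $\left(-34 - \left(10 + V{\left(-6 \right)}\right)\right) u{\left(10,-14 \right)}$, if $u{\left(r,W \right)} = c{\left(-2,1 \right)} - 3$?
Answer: $\frac{560}{3} \approx 186.67$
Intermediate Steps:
$V{\left(B \right)} = \frac{-2 + B}{3 + B}$
$c{\left(w,O \right)} = -2 + O$
$u{\left(r,W \right)} = -4$ ($u{\left(r,W \right)} = \left(-2 + 1\right) - 3 = -1 - 3 = -4$)
$\left(-34 - \left(10 + V{\left(-6 \right)}\right)\right) u{\left(10,-14 \right)} = \left(-34 - \left(10 + \frac{-2 - 6}{3 - 6}\right)\right) \left(-4\right) = \left(-34 - \left(10 + \frac{1}{-3} \left(-8\right)\right)\right) \left(-4\right) = \left(-34 - \left(10 - - \frac{8}{3}\right)\right) \left(-4\right) = \left(-34 - \frac{38}{3}\right) \left(-4\right) = \left(- \frac{140}{3}\right) \left(-4\right) = \frac{560}{3}$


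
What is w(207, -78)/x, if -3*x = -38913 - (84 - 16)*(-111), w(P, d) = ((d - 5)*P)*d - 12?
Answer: 446702/3485 ≈ 128.18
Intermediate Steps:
w(P, d) = -12 + P*d*(-5 + d) (w(P, d) = ((-5 + d)*P)*d - 12 = (P*(-5 + d))*d - 12 = P*d*(-5 + d) - 12 = -12 + P*d*(-5 + d))
x = 10455 (x = -(-38913 - (84 - 16)*(-111))/3 = -(-38913 - 68*(-111))/3 = -(-38913 - 1*(-7548))/3 = -(-38913 + 7548)/3 = -⅓*(-31365) = 10455)
w(207, -78)/x = (-12 + 207*(-78)² - 5*207*(-78))/10455 = (-12 + 207*6084 + 80730)*(1/10455) = (-12 + 1259388 + 80730)*(1/10455) = 1340106*(1/10455) = 446702/3485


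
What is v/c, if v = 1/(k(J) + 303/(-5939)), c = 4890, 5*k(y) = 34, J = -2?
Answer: 5939/196001958 ≈ 3.0301e-5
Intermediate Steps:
k(y) = 34/5 (k(y) = (⅕)*34 = 34/5)
v = 29695/200411 (v = 1/(34/5 + 303/(-5939)) = 1/(34/5 + 303*(-1/5939)) = 1/(34/5 - 303/5939) = 1/(200411/29695) = 29695/200411 ≈ 0.14817)
v/c = (29695/200411)/4890 = (29695/200411)*(1/4890) = 5939/196001958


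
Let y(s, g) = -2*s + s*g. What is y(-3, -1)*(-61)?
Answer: -549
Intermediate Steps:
y(s, g) = -2*s + g*s
y(-3, -1)*(-61) = -3*(-2 - 1)*(-61) = -3*(-3)*(-61) = 9*(-61) = -549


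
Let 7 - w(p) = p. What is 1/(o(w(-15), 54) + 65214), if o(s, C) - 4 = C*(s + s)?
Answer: 1/67594 ≈ 1.4794e-5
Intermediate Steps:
w(p) = 7 - p
o(s, C) = 4 + 2*C*s (o(s, C) = 4 + C*(s + s) = 4 + C*(2*s) = 4 + 2*C*s)
1/(o(w(-15), 54) + 65214) = 1/((4 + 2*54*(7 - 1*(-15))) + 65214) = 1/((4 + 2*54*(7 + 15)) + 65214) = 1/((4 + 2*54*22) + 65214) = 1/((4 + 2376) + 65214) = 1/(2380 + 65214) = 1/67594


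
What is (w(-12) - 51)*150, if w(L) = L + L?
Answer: -11250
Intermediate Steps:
w(L) = 2*L
(w(-12) - 51)*150 = (2*(-12) - 51)*150 = (-24 - 51)*150 = -75*150 = -11250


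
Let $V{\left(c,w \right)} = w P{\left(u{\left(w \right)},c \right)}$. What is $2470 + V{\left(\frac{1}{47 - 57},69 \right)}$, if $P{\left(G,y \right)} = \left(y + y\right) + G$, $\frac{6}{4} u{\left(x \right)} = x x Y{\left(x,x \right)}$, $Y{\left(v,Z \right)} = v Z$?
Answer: $\frac{5213450111}{5} \approx 1.0427 \cdot 10^{9}$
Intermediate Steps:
$Y{\left(v,Z \right)} = Z v$
$u{\left(x \right)} = \frac{2 x^{4}}{3}$ ($u{\left(x \right)} = \frac{2 x x x x}{3} = \frac{2 x^{2} x^{2}}{3} = \frac{2 x^{4}}{3}$)
$P{\left(G,y \right)} = G + 2 y$ ($P{\left(G,y \right)} = 2 y + G = G + 2 y$)
$V{\left(c,w \right)} = w \left(2 c + \frac{2 w^{4}}{3}\right)$ ($V{\left(c,w \right)} = w \left(\frac{2 w^{4}}{3} + 2 c\right) = w \left(2 c + \frac{2 w^{4}}{3}\right)$)
$2470 + V{\left(\frac{1}{47 - 57},69 \right)} = 2470 + \frac{2}{3} \cdot 69 \left(69^{4} + \frac{3}{47 - 57}\right) = 2470 + \frac{2}{3} \cdot 69 \left(22667121 + \frac{3}{-10}\right) = 2470 + \frac{2}{3} \cdot 69 \left(22667121 + 3 \left(- \frac{1}{10}\right)\right) = 2470 + \frac{2}{3} \cdot 69 \left(22667121 - \frac{3}{10}\right) = 2470 + \frac{2}{3} \cdot 69 \cdot \frac{226671207}{10} = 2470 + \frac{5213437761}{5} = \frac{5213450111}{5}$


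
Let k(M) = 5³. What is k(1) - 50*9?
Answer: -325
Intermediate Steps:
k(M) = 125
k(1) - 50*9 = 125 - 50*9 = 125 - 450 = -325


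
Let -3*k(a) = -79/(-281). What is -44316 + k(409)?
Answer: -37358467/843 ≈ -44316.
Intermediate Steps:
k(a) = -79/843 (k(a) = -(-79)/(3*(-281)) = -(-79)*(-1)/(3*281) = -1/3*79/281 = -79/843)
-44316 + k(409) = -44316 - 79/843 = -37358467/843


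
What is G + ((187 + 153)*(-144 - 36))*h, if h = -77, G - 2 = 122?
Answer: 4712524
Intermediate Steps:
G = 124 (G = 2 + 122 = 124)
G + ((187 + 153)*(-144 - 36))*h = 124 + ((187 + 153)*(-144 - 36))*(-77) = 124 + (340*(-180))*(-77) = 124 - 61200*(-77) = 124 + 4712400 = 4712524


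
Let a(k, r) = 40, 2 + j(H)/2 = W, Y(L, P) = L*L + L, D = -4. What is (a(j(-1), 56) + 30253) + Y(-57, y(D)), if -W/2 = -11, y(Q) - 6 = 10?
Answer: 33485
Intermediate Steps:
y(Q) = 16 (y(Q) = 6 + 10 = 16)
Y(L, P) = L + L² (Y(L, P) = L² + L = L + L²)
W = 22 (W = -2*(-11) = 22)
j(H) = 40 (j(H) = -4 + 2*22 = -4 + 44 = 40)
(a(j(-1), 56) + 30253) + Y(-57, y(D)) = (40 + 30253) - 57*(1 - 57) = 30293 - 57*(-56) = 30293 + 3192 = 33485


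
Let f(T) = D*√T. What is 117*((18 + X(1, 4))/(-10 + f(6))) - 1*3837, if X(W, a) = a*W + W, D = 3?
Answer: -4422 - 351*√6/2 ≈ -4851.9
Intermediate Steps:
X(W, a) = W + W*a (X(W, a) = W*a + W = W + W*a)
f(T) = 3*√T
117*((18 + X(1, 4))/(-10 + f(6))) - 1*3837 = 117*((18 + 1*(1 + 4))/(-10 + 3*√6)) - 1*3837 = 117*((18 + 1*5)/(-10 + 3*√6)) - 3837 = 117*((18 + 5)/(-10 + 3*√6)) - 3837 = 117*(23/(-10 + 3*√6)) - 3837 = 2691/(-10 + 3*√6) - 3837 = -3837 + 2691/(-10 + 3*√6)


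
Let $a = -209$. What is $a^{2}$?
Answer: $43681$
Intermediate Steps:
$a^{2} = \left(-209\right)^{2} = 43681$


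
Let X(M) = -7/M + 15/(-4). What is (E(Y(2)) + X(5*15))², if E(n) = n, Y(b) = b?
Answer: 305809/90000 ≈ 3.3979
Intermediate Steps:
X(M) = -15/4 - 7/M (X(M) = -7/M + 15*(-¼) = -7/M - 15/4 = -15/4 - 7/M)
(E(Y(2)) + X(5*15))² = (2 + (-15/4 - 7/(5*15)))² = (2 + (-15/4 - 7/75))² = (2 - 1153/300)² = (-553/300)² = 305809/90000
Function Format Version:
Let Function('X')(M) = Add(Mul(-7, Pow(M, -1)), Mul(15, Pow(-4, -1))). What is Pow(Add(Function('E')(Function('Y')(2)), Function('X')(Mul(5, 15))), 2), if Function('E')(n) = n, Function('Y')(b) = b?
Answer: Rational(305809, 90000) ≈ 3.3979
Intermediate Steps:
Function('X')(M) = Add(Rational(-15, 4), Mul(-7, Pow(M, -1))) (Function('X')(M) = Add(Mul(-7, Pow(M, -1)), Mul(15, Rational(-1, 4))) = Add(Mul(-7, Pow(M, -1)), Rational(-15, 4)) = Add(Rational(-15, 4), Mul(-7, Pow(M, -1))))
Pow(Add(Function('E')(Function('Y')(2)), Function('X')(Mul(5, 15))), 2) = Pow(Add(2, Add(Rational(-15, 4), Mul(-7, Pow(Mul(5, 15), -1)))), 2) = Pow(Add(2, Add(Rational(-15, 4), Mul(-7, Pow(75, -1)))), 2) = Pow(Add(2, Add(Rational(-15, 4), Mul(-7, Rational(1, 75)))), 2) = Pow(Add(2, Add(Rational(-15, 4), Rational(-7, 75))), 2) = Pow(Add(2, Rational(-1153, 300)), 2) = Pow(Rational(-553, 300), 2) = Rational(305809, 90000)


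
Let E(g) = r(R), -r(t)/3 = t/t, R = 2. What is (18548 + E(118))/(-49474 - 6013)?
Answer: -18545/55487 ≈ -0.33422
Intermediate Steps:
r(t) = -3 (r(t) = -3*t/t = -3*1 = -3)
E(g) = -3
(18548 + E(118))/(-49474 - 6013) = (18548 - 3)/(-49474 - 6013) = 18545/(-55487) = 18545*(-1/55487) = -18545/55487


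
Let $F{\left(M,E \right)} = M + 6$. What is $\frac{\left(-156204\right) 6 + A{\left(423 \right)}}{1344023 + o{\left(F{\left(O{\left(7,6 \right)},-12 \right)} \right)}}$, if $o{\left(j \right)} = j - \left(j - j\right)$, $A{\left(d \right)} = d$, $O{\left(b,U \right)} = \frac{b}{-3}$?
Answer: $- \frac{2810403}{4032080} \approx -0.69701$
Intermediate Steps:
$O{\left(b,U \right)} = - \frac{b}{3}$ ($O{\left(b,U \right)} = b \left(- \frac{1}{3}\right) = - \frac{b}{3}$)
$F{\left(M,E \right)} = 6 + M$
$o{\left(j \right)} = j$ ($o{\left(j \right)} = j - 0 = j + 0 = j$)
$\frac{\left(-156204\right) 6 + A{\left(423 \right)}}{1344023 + o{\left(F{\left(O{\left(7,6 \right)},-12 \right)} \right)}} = \frac{\left(-156204\right) 6 + 423}{1344023 + \left(6 - \frac{7}{3}\right)} = \frac{-937224 + 423}{1344023 + \left(6 - \frac{7}{3}\right)} = - \frac{936801}{1344023 + \frac{11}{3}} = - \frac{936801}{\frac{4032080}{3}} = \left(-936801\right) \frac{3}{4032080} = - \frac{2810403}{4032080}$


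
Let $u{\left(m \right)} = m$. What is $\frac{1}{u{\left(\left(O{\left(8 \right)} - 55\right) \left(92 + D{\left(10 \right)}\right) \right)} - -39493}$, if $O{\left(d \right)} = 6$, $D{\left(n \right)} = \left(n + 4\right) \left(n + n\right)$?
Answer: $\frac{1}{21265} \approx 4.7026 \cdot 10^{-5}$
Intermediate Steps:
$D{\left(n \right)} = 2 n \left(4 + n\right)$ ($D{\left(n \right)} = \left(4 + n\right) 2 n = 2 n \left(4 + n\right)$)
$\frac{1}{u{\left(\left(O{\left(8 \right)} - 55\right) \left(92 + D{\left(10 \right)}\right) \right)} - -39493} = \frac{1}{\left(6 - 55\right) \left(92 + 2 \cdot 10 \left(4 + 10\right)\right) - -39493} = \frac{1}{- 49 \left(92 + 2 \cdot 10 \cdot 14\right) + 39493} = \frac{1}{- 49 \left(92 + 280\right) + 39493} = \frac{1}{\left(-49\right) 372 + 39493} = \frac{1}{-18228 + 39493} = \frac{1}{21265}$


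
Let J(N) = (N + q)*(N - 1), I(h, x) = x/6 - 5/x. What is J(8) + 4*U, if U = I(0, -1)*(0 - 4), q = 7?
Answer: 83/3 ≈ 27.667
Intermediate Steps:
I(h, x) = -5/x + x/6 (I(h, x) = x*(⅙) - 5/x = x/6 - 5/x = -5/x + x/6)
J(N) = (-1 + N)*(7 + N) (J(N) = (N + 7)*(N - 1) = (7 + N)*(-1 + N) = (-1 + N)*(7 + N))
U = -58/3 (U = (-5/(-1) + (⅙)*(-1))*(0 - 4) = (-5*(-1) - ⅙)*(-4) = (5 - ⅙)*(-4) = (29/6)*(-4) = -58/3 ≈ -19.333)
J(8) + 4*U = (-7 + 8² + 6*8) + 4*(-58/3) = (-7 + 64 + 48) - 232/3 = 105 - 232/3 = 83/3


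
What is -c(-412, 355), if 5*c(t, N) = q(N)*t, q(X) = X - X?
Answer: 0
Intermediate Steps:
q(X) = 0
c(t, N) = 0 (c(t, N) = (0*t)/5 = (1/5)*0 = 0)
-c(-412, 355) = -1*0 = 0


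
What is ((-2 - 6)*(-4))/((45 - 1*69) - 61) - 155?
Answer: -13207/85 ≈ -155.38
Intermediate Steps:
((-2 - 6)*(-4))/((45 - 1*69) - 61) - 155 = (-8*(-4))/((45 - 69) - 61) - 155 = 32/(-24 - 61) - 155 = 32/(-85) - 155 = -1/85*32 - 155 = -32/85 - 155 = -13207/85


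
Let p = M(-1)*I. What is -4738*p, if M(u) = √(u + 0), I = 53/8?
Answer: -125557*I/4 ≈ -31389.0*I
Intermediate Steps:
I = 53/8 (I = 53*(⅛) = 53/8 ≈ 6.6250)
M(u) = √u
p = 53*I/8 (p = √(-1)*(53/8) = I*(53/8) = 53*I/8 ≈ 6.625*I)
-4738*p = -125557*I/4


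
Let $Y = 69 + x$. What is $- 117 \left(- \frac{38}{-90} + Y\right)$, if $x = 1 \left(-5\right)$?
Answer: $- \frac{37687}{5} \approx -7537.4$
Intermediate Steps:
$x = -5$
$Y = 64$ ($Y = 69 - 5 = 64$)
$- 117 \left(- \frac{38}{-90} + Y\right) = - 117 \left(- \frac{38}{-90} + 64\right) = - 117 \left(\left(-38\right) \left(- \frac{1}{90}\right) + 64\right) = - 117 \left(\frac{19}{45} + 64\right) = \left(-117\right) \frac{2899}{45} = - \frac{37687}{5}$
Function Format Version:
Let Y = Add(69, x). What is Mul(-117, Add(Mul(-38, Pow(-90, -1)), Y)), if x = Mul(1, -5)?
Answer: Rational(-37687, 5) ≈ -7537.4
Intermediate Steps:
x = -5
Y = 64 (Y = Add(69, -5) = 64)
Mul(-117, Add(Mul(-38, Pow(-90, -1)), Y)) = Mul(-117, Add(Mul(-38, Pow(-90, -1)), 64)) = Mul(-117, Add(Mul(-38, Rational(-1, 90)), 64)) = Mul(-117, Add(Rational(19, 45), 64)) = Mul(-117, Rational(2899, 45)) = Rational(-37687, 5)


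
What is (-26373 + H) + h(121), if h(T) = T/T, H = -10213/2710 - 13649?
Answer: -108467123/2710 ≈ -40025.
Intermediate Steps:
H = -36999003/2710 (H = -10213*1/2710 - 13649 = -10213/2710 - 13649 = -36999003/2710 ≈ -13653.)
h(T) = 1
(-26373 + H) + h(121) = (-26373 - 36999003/2710) + 1 = -108469833/2710 + 1 = -108467123/2710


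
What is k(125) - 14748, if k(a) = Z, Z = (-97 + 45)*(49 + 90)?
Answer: -21976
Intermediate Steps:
Z = -7228 (Z = -52*139 = -7228)
k(a) = -7228
k(125) - 14748 = -7228 - 14748 = -21976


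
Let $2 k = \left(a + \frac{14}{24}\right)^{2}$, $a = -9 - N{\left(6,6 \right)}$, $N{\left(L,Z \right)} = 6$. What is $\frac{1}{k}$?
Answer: $\frac{288}{29929} \approx 0.0096228$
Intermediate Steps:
$a = -15$ ($a = -9 - 6 = -15$)
$k = \frac{29929}{288}$ ($k = \frac{\left(-15 + \frac{14}{24}\right)^{2}}{2} = \frac{\left(-15 + 14 \cdot \frac{1}{24}\right)^{2}}{2} = \frac{\left(-15 + \frac{7}{12}\right)^{2}}{2} = \frac{\left(- \frac{173}{12}\right)^{2}}{2} = \frac{1}{2} \cdot \frac{29929}{144} = \frac{29929}{288} \approx 103.92$)
$\frac{1}{k} = \frac{1}{\frac{29929}{288}} = \frac{288}{29929}$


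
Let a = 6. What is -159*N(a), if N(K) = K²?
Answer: -5724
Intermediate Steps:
-159*N(a) = -159*6² = -159*36 = -5724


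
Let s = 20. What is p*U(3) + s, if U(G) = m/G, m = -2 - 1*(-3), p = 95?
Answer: 155/3 ≈ 51.667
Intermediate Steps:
m = 1 (m = -2 + 3 = 1)
U(G) = 1/G
p*U(3) + s = 95/3 + 20 = 155/3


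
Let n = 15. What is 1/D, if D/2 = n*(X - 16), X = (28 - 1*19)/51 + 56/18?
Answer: -51/19450 ≈ -0.0026221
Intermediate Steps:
X = 503/153 (X = (28 - 19)*(1/51) + 56*(1/18) = 9*(1/51) + 28/9 = 3/17 + 28/9 = 503/153 ≈ 3.2876)
D = -19450/51 (D = 2*(15*(503/153 - 16)) = 2*(15*(-1945/153)) = 2*(-9725/51) = -19450/51 ≈ -381.37)
1/D = 1/(-19450/51) = -51/19450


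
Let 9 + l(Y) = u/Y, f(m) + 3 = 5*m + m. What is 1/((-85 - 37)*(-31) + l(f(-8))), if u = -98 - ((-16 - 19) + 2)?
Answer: 51/192488 ≈ 0.00026495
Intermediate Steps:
f(m) = -3 + 6*m (f(m) = -3 + (5*m + m) = -3 + 6*m)
u = -65 (u = -98 - (-35 + 2) = -98 - 1*(-33) = -98 + 33 = -65)
l(Y) = -9 - 65/Y
1/((-85 - 37)*(-31) + l(f(-8))) = 1/((-85 - 37)*(-31) + (-9 - 65/(-3 + 6*(-8)))) = 1/(-122*(-31) + (-9 - 65/(-3 - 48))) = 1/(3782 + (-9 - 65/(-51))) = 1/(3782 + (-9 - 65*(-1/51))) = 1/(3782 + (-9 + 65/51)) = 1/(3782 - 394/51) = 1/(192488/51) = 51/192488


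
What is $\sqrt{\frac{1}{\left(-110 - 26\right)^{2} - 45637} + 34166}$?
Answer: $\frac{\sqrt{25167833151105}}{27141} \approx 184.84$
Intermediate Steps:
$\sqrt{\frac{1}{\left(-110 - 26\right)^{2} - 45637} + 34166} = \sqrt{\frac{1}{\left(-136\right)^{2} - 45637} + 34166} = \sqrt{\frac{1}{18496 - 45637} + 34166} = \sqrt{\frac{1}{-27141} + 34166} = \sqrt{- \frac{1}{27141} + 34166} = \sqrt{\frac{927299405}{27141}} = \frac{\sqrt{25167833151105}}{27141}$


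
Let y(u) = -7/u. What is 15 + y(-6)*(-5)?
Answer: 55/6 ≈ 9.1667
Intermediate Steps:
15 + y(-6)*(-5) = 15 - 7/(-6)*(-5) = 15 - 7*(-⅙)*(-5) = 15 + (7/6)*(-5) = 15 - 35/6 = 55/6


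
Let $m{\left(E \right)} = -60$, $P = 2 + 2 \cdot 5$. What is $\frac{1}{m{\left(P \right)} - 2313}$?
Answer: $- \frac{1}{2373} \approx -0.00042141$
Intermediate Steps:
$P = 12$ ($P = 2 + 10 = 12$)
$\frac{1}{m{\left(P \right)} - 2313} = \frac{1}{-60 - 2313} = \frac{1}{-2373} = - \frac{1}{2373}$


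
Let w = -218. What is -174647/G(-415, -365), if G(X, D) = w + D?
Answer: 15877/53 ≈ 299.57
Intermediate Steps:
G(X, D) = -218 + D
-174647/G(-415, -365) = -174647/(-218 - 365) = -174647/(-583) = -174647*(-1/583) = 15877/53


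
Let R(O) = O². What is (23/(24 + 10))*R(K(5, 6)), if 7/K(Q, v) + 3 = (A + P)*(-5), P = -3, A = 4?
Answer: 1127/2176 ≈ 0.51792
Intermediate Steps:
K(Q, v) = -7/8 (K(Q, v) = 7/(-3 + (4 - 3)*(-5)) = 7/(-3 + 1*(-5)) = 7/(-3 - 5) = 7/(-8) = 7*(-⅛) = -7/8)
(23/(24 + 10))*R(K(5, 6)) = (23/(24 + 10))*(-7/8)² = (23/34)*(49/64) = 1127/2176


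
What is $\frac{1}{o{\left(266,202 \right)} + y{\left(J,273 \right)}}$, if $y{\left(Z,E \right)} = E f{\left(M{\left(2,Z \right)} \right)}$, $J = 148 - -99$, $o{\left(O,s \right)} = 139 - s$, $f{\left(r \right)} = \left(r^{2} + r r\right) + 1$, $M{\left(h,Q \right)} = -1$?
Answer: $\frac{1}{756} \approx 0.0013228$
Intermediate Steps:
$f{\left(r \right)} = 1 + 2 r^{2}$ ($f{\left(r \right)} = \left(r^{2} + r^{2}\right) + 1 = 2 r^{2} + 1 = 1 + 2 r^{2}$)
$J = 247$ ($J = 148 + 99 = 247$)
$y{\left(Z,E \right)} = 3 E$ ($y{\left(Z,E \right)} = E \left(1 + 2 \left(-1\right)^{2}\right) = E \left(1 + 2 \cdot 1\right) = E \left(1 + 2\right) = E 3 = 3 E$)
$\frac{1}{o{\left(266,202 \right)} + y{\left(J,273 \right)}} = \frac{1}{\left(139 - 202\right) + 3 \cdot 273} = \frac{1}{\left(139 - 202\right) + 819} = \frac{1}{-63 + 819} = \frac{1}{756}$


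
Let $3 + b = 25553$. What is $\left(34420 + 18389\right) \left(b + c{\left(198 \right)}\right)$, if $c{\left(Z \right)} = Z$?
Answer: $1359726132$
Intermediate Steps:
$b = 25550$ ($b = -3 + 25553 = 25550$)
$\left(34420 + 18389\right) \left(b + c{\left(198 \right)}\right) = \left(34420 + 18389\right) \left(25550 + 198\right) = 52809 \cdot 25748 = 1359726132$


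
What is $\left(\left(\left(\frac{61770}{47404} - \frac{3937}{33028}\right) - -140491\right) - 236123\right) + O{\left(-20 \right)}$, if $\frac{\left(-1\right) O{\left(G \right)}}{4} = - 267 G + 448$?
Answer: $- \frac{46493355551649}{391414828} \approx -1.1878 \cdot 10^{5}$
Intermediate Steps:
$O{\left(G \right)} = -1792 + 1068 G$ ($O{\left(G \right)} = - 4 \left(- 267 G + 448\right) = - 4 \left(448 - 267 G\right) = -1792 + 1068 G$)
$\left(\left(\left(\frac{61770}{47404} - \frac{3937}{33028}\right) - -140491\right) - 236123\right) + O{\left(-20 \right)} = \left(\left(\left(\frac{61770}{47404} - \frac{3937}{33028}\right) - -140491\right) - 236123\right) + \left(-1792 + 1068 \left(-20\right)\right) = \left(\left(\left(61770 \cdot \frac{1}{47404} - \frac{3937}{33028}\right) + 140491\right) - 236123\right) - 23152 = \left(\left(\left(\frac{30885}{23702} - \frac{3937}{33028}\right) + 140491\right) - 236123\right) - 23152 = \left(\left(\frac{463377503}{391414828} + 140491\right) - 236123\right) - 23152 = \left(\frac{54990723978051}{391414828} - 236123\right) - 23152 = - \frac{37431319453793}{391414828} - 23152 = - \frac{46493355551649}{391414828}$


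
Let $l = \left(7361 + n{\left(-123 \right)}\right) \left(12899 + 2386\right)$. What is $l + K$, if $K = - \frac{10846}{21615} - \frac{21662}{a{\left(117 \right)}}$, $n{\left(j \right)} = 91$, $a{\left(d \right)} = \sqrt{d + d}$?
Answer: $\frac{223821005314}{1965} - \frac{10831 \sqrt{26}}{39} \approx 1.139 \cdot 10^{8}$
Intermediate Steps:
$a{\left(d \right)} = \sqrt{2} \sqrt{d}$ ($a{\left(d \right)} = \sqrt{2 d} = \sqrt{2} \sqrt{d}$)
$K = - \frac{986}{1965} - \frac{10831 \sqrt{26}}{39}$ ($K = - \frac{10846}{21615} - \frac{21662}{\sqrt{2} \sqrt{117}} = \left(-10846\right) \frac{1}{21615} - \frac{21662}{\sqrt{2} \cdot 3 \sqrt{13}} = - \frac{986}{1965} - \frac{21662}{3 \sqrt{26}} = - \frac{986}{1965} - 21662 \frac{\sqrt{26}}{78} = - \frac{986}{1965} - \frac{10831 \sqrt{26}}{39} \approx -1416.6$)
$l = 113903820$ ($l = \left(7361 + 91\right) \left(12899 + 2386\right) = 7452 \cdot 15285 = 113903820$)
$l + K = 113903820 - \left(\frac{986}{1965} + \frac{10831 \sqrt{26}}{39}\right) = \frac{223821005314}{1965} - \frac{10831 \sqrt{26}}{39}$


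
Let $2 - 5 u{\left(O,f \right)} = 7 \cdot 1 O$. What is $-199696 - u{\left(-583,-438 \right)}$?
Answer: $- \frac{1002563}{5} \approx -2.0051 \cdot 10^{5}$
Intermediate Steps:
$u{\left(O,f \right)} = \frac{2}{5} - \frac{7 O}{5}$ ($u{\left(O,f \right)} = \frac{2}{5} - \frac{7 \cdot 1 O}{5} = \frac{2}{5} - \frac{7 O}{5}$)
$-199696 - u{\left(-583,-438 \right)} = -199696 - \left(\frac{2}{5} - - \frac{4081}{5}\right) = -199696 - \left(\frac{2}{5} + \frac{4081}{5}\right) = -199696 - \frac{4083}{5} = - \frac{1002563}{5}$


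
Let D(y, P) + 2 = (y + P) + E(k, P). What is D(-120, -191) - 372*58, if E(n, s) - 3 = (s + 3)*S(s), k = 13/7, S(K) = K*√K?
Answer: -21886 + 35908*I*√191 ≈ -21886.0 + 4.9626e+5*I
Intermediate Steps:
S(K) = K^(3/2)
k = 13/7 (k = 13*(⅐) = 13/7 ≈ 1.8571)
E(n, s) = 3 + s^(3/2)*(3 + s) (E(n, s) = 3 + (s + 3)*s^(3/2) = 3 + (3 + s)*s^(3/2) = 3 + s^(3/2)*(3 + s))
D(y, P) = 1 + P + y + P^(5/2) + 3*P^(3/2) (D(y, P) = -2 + ((y + P) + (3 + P^(5/2) + 3*P^(3/2))) = -2 + ((P + y) + (3 + P^(5/2) + 3*P^(3/2))) = -2 + (3 + P + y + P^(5/2) + 3*P^(3/2)) = 1 + P + y + P^(5/2) + 3*P^(3/2))
D(-120, -191) - 372*58 = (1 - 191 - 120 + (-191)^(5/2) + 3*(-191)^(3/2)) - 372*58 = (1 - 191 - 120 + 36481*I*√191 + 3*(-191*I*√191)) - 21576 = (1 - 191 - 120 + 36481*I*√191 - 573*I*√191) - 21576 = (-310 + 35908*I*√191) - 21576 = -21886 + 35908*I*√191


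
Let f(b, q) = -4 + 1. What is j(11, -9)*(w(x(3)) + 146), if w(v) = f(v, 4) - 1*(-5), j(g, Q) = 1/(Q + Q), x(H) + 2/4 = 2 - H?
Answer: -74/9 ≈ -8.2222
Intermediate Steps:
f(b, q) = -3
x(H) = 3/2 - H (x(H) = -½ + (2 - H) = 3/2 - H)
j(g, Q) = 1/(2*Q)
w(v) = 2 (w(v) = -3 - 1*(-5) = -3 + 5 = 2)
j(11, -9)*(w(x(3)) + 146) = ((½)/(-9))*(2 + 146) = ((½)*(-⅑))*148 = -1/18*148 = -74/9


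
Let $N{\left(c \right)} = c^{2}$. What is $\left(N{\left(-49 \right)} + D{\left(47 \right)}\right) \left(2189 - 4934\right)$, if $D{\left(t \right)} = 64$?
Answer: $-6766425$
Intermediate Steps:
$\left(N{\left(-49 \right)} + D{\left(47 \right)}\right) \left(2189 - 4934\right) = \left(\left(-49\right)^{2} + 64\right) \left(2189 - 4934\right) = \left(2401 + 64\right) \left(-2745\right) = 2465 \left(-2745\right) = -6766425$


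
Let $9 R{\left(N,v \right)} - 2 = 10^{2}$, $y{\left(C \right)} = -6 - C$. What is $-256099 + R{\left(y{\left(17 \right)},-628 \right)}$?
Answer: $- \frac{768263}{3} \approx -2.5609 \cdot 10^{5}$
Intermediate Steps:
$R{\left(N,v \right)} = \frac{34}{3}$ ($R{\left(N,v \right)} = \frac{2}{9} + \frac{10^{2}}{9} = \frac{2}{9} + \frac{1}{9} \cdot 100 = \frac{2}{9} + \frac{100}{9} = \frac{34}{3}$)
$-256099 + R{\left(y{\left(17 \right)},-628 \right)} = -256099 + \frac{34}{3} = - \frac{768263}{3}$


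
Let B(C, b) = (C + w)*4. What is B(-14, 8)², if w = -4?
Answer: 5184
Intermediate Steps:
B(C, b) = -16 + 4*C (B(C, b) = (C - 4)*4 = (-4 + C)*4 = -16 + 4*C)
B(-14, 8)² = (-16 + 4*(-14))² = (-16 - 56)² = (-72)² = 5184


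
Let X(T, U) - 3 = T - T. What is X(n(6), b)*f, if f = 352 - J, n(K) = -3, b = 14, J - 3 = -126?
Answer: 1425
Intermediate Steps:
J = -123 (J = 3 - 126 = -123)
X(T, U) = 3 (X(T, U) = 3 + (T - T) = 3 + 0 = 3)
f = 475 (f = 352 - 1*(-123) = 352 + 123 = 475)
X(n(6), b)*f = 3*475 = 1425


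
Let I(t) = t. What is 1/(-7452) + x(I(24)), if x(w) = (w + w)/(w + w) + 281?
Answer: 2101463/7452 ≈ 282.00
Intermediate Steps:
x(w) = 282 (x(w) = (2*w)/((2*w)) + 281 = (2*w)*(1/(2*w)) + 281 = 1 + 281 = 282)
1/(-7452) + x(I(24)) = 1/(-7452) + 282 = -1/7452 + 282 = 2101463/7452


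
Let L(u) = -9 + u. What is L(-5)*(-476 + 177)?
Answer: 4186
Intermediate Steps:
L(-5)*(-476 + 177) = (-9 - 5)*(-476 + 177) = -14*(-299) = 4186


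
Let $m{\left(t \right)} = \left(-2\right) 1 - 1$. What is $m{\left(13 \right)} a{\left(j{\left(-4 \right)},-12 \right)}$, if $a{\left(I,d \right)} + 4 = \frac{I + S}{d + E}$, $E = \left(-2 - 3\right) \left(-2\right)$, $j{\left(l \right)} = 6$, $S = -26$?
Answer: $-18$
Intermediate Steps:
$E = 10$ ($E = \left(-5\right) \left(-2\right) = 10$)
$a{\left(I,d \right)} = -4 + \frac{-26 + I}{10 + d}$ ($a{\left(I,d \right)} = -4 + \frac{I - 26}{d + 10} = -4 + \frac{-26 + I}{10 + d}$)
$m{\left(t \right)} = -3$ ($m{\left(t \right)} = -2 - 1 = -3$)
$m{\left(13 \right)} a{\left(j{\left(-4 \right)},-12 \right)} = - 3 \frac{-66 + 6 - -48}{10 - 12} = - 3 \frac{-66 + 6 + 48}{-2} = - 3 \left(\left(- \frac{1}{2}\right) \left(-12\right)\right) = \left(-3\right) 6 = -18$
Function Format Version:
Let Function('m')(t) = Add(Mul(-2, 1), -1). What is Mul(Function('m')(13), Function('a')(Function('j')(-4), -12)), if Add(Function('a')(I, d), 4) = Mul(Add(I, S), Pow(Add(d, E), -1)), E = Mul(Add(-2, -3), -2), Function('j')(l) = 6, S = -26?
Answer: -18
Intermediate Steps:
E = 10 (E = Mul(-5, -2) = 10)
Function('a')(I, d) = Add(-4, Mul(Pow(Add(10, d), -1), Add(-26, I))) (Function('a')(I, d) = Add(-4, Mul(Add(I, -26), Pow(Add(d, 10), -1))) = Add(-4, Mul(Add(-26, I), Pow(Add(10, d), -1))) = Add(-4, Mul(Pow(Add(10, d), -1), Add(-26, I))))
Function('m')(t) = -3 (Function('m')(t) = Add(-2, -1) = -3)
Mul(Function('m')(13), Function('a')(Function('j')(-4), -12)) = Mul(-3, Mul(Pow(Add(10, -12), -1), Add(-66, 6, Mul(-4, -12)))) = Mul(-3, Mul(Pow(-2, -1), Add(-66, 6, 48))) = Mul(-3, Mul(Rational(-1, 2), -12)) = Mul(-3, 6) = -18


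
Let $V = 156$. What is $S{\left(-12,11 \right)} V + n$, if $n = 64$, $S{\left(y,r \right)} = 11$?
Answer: $1780$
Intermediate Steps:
$S{\left(-12,11 \right)} V + n = 11 \cdot 156 + 64 = 1716 + 64 = 1780$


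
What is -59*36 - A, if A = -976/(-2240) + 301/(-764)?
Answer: -14199219/6685 ≈ -2124.0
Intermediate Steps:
A = 279/6685 (A = -976*(-1/2240) + 301*(-1/764) = 61/140 - 301/764 = 279/6685 ≈ 0.041735)
-59*36 - A = -59*36 - 1*279/6685 = -2124 - 279/6685 = -14199219/6685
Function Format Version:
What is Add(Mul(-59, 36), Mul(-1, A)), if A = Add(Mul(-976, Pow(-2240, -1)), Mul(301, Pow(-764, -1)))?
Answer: Rational(-14199219, 6685) ≈ -2124.0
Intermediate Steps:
A = Rational(279, 6685) (A = Add(Mul(-976, Rational(-1, 2240)), Mul(301, Rational(-1, 764))) = Add(Rational(61, 140), Rational(-301, 764)) = Rational(279, 6685) ≈ 0.041735)
Add(Mul(-59, 36), Mul(-1, A)) = Add(Mul(-59, 36), Mul(-1, Rational(279, 6685))) = Add(-2124, Rational(-279, 6685)) = Rational(-14199219, 6685)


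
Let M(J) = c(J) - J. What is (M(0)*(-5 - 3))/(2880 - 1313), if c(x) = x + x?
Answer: 0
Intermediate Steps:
c(x) = 2*x
M(J) = J (M(J) = 2*J - J = J)
(M(0)*(-5 - 3))/(2880 - 1313) = (0*(-5 - 3))/(2880 - 1313) = (0*(-8))/1567 = 0*(1/1567) = 0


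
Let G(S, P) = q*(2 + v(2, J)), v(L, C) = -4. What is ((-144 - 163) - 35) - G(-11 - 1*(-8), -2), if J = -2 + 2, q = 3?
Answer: -336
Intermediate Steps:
J = 0
G(S, P) = -6 (G(S, P) = 3*(2 - 4) = 3*(-2) = -6)
((-144 - 163) - 35) - G(-11 - 1*(-8), -2) = ((-144 - 163) - 35) - 1*(-6) = (-307 - 35) + 6 = -342 + 6 = -336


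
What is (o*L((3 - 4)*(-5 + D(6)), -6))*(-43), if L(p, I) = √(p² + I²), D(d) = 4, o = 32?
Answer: -1376*√37 ≈ -8369.9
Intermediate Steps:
L(p, I) = √(I² + p²)
(o*L((3 - 4)*(-5 + D(6)), -6))*(-43) = (32*√((-6)² + ((3 - 4)*(-5 + 4))²))*(-43) = (32*√(36 + (-1*(-1))²))*(-43) = (32*√(36 + 1²))*(-43) = (32*√(36 + 1))*(-43) = (32*√37)*(-43) = -1376*√37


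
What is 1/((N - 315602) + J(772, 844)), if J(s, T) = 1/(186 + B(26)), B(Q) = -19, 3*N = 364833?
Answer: -167/32396496 ≈ -5.1549e-6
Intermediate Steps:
N = 121611 (N = (⅓)*364833 = 121611)
J(s, T) = 1/167 (J(s, T) = 1/(186 - 19) = 1/167)
1/((N - 315602) + J(772, 844)) = 1/((121611 - 315602) + 1/167) = 1/(-193991 + 1/167) = 1/(-32396496/167) = -167/32396496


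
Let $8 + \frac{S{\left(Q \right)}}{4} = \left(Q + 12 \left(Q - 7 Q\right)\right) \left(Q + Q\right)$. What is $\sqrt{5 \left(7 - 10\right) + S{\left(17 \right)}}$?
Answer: $7 i \sqrt{3351} \approx 405.21 i$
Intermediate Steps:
$S{\left(Q \right)} = -32 - 568 Q^{2}$ ($S{\left(Q \right)} = -32 + 4 \left(Q + 12 \left(Q - 7 Q\right)\right) \left(Q + Q\right) = -32 + 4 \left(Q + 12 \left(- 6 Q\right)\right) 2 Q = -32 + 4 \left(Q - 72 Q\right) 2 Q = -32 + 4 - 71 Q 2 Q = -32 + 4 \left(- 142 Q^{2}\right) = -32 - 568 Q^{2}$)
$\sqrt{5 \left(7 - 10\right) + S{\left(17 \right)}} = \sqrt{5 \left(7 - 10\right) - \left(32 + 568 \cdot 17^{2}\right)} = \sqrt{5 \left(-3\right) - 164184} = \sqrt{-15 - 164184} = \sqrt{-164199} = 7 i \sqrt{3351}$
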